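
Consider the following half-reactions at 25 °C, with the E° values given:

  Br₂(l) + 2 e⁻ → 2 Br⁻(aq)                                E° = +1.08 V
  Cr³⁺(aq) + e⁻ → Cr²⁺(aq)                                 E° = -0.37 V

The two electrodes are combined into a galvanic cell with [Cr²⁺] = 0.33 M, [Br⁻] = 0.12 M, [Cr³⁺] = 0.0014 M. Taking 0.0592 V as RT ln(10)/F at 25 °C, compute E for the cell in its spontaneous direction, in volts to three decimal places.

Br₂/Br⁻ is the cathode (higher E°), Cr³⁺/Cr²⁺ the anode: E°cell = +1.08 − (-0.37) = +1.45 V, n = 2.
Overall: Br₂(l) + 2 Cr²⁺(aq) → 2 Br⁻(aq) + 2 Cr³⁺(aq)
Q = [Br⁻]^2·[Cr³⁺]^2 / ([Cr²⁺]^2); log Q = -6.586.
E = E° − (0.0592/n) log Q = +1.45 − (0.0592/2)(-6.586) = +1.645 V.

+1.645 V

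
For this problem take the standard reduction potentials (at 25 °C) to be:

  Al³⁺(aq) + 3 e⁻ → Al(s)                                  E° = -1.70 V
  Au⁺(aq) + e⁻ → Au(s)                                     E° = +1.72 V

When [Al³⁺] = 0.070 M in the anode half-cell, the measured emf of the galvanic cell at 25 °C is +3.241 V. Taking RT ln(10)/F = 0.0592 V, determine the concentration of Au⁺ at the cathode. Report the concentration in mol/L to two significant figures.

0.00039 M

Au⁺/Au is the cathode, Al³⁺/Al the anode: E°cell = +3.42 V, n = 3.
Overall reaction: 3 Au⁺(aq) + Al(s) → 3 Au(s) + Al³⁺(aq); Q = [Al³⁺]^1/[Au⁺]^3.
From E = E° − (0.0592/n) log Q: log Q = (E° − E)·n/0.0592 = (+3.42 − (+3.241))·3/0.0592 = 9.0709.
So 3·log[Au⁺] = 1·log(0.07) − log Q = -1.1549 − (9.0709) = -10.2258; log[Au⁺] = -10.2258 / 3 = -3.4086; [Au⁺] = 10^(-3.4086) ≈ 0.00039 M.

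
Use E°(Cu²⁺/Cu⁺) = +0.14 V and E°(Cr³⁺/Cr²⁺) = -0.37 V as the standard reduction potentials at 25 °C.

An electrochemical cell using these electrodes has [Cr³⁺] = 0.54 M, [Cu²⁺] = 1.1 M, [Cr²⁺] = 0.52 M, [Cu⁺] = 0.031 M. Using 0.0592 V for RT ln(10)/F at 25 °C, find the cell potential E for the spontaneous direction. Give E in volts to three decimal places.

Cu²⁺/Cu⁺ is the cathode (higher E°), Cr³⁺/Cr²⁺ the anode: E°cell = +0.14 − (-0.37) = +0.51 V, n = 1.
Overall: Cu²⁺(aq) + Cr²⁺(aq) → Cu⁺(aq) + Cr³⁺(aq)
Q = [Cu⁺]·[Cr³⁺] / ([Cu²⁺]·[Cr²⁺]); log Q = -1.534.
E = E° − (0.0592/n) log Q = +0.51 − (0.0592/1)(-1.534) = +0.601 V.

+0.601 V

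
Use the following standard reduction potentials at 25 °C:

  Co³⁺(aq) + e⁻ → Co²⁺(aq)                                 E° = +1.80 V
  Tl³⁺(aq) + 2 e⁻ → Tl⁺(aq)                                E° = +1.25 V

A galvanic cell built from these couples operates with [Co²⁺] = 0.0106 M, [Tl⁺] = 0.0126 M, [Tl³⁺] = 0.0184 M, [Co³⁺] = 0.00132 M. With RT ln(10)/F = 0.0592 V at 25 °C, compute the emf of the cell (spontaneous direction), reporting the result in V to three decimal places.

Co³⁺/Co²⁺ is the cathode (higher E°), Tl³⁺/Tl⁺ the anode: E°cell = +1.80 − (+1.25) = +0.55 V, n = 2.
Overall: 2 Co³⁺(aq) + Tl⁺(aq) → 2 Co²⁺(aq) + Tl³⁺(aq)
Q = [Co²⁺]^2·[Tl³⁺] / ([Co³⁺]^2·[Tl⁺]); log Q = 1.974.
E = E° − (0.0592/n) log Q = +0.55 − (0.0592/2)(1.974) = +0.492 V.

+0.492 V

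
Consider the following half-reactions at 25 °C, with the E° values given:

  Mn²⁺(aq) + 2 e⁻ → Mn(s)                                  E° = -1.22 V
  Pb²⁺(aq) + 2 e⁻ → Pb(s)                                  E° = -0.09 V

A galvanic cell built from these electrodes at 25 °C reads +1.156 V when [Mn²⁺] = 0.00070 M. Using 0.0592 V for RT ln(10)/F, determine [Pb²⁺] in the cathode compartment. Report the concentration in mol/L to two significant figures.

Pb²⁺/Pb is the cathode, Mn²⁺/Mn the anode: E°cell = +1.13 V, n = 2.
Overall reaction: Pb²⁺(aq) + Mn(s) → Pb(s) + Mn²⁺(aq); Q = [Mn²⁺]^1/[Pb²⁺]^1.
From E = E° − (0.0592/n) log Q: log Q = (E° − E)·n/0.0592 = (+1.13 − (+1.156))·2/0.0592 = -0.8784.
So 1·log[Pb²⁺] = 1·log(0.0007) − log Q = -3.1549 − (-0.8784) = -2.2765; [Pb²⁺] = 10^(-2.2765) ≈ 0.0053 M.

0.0053 M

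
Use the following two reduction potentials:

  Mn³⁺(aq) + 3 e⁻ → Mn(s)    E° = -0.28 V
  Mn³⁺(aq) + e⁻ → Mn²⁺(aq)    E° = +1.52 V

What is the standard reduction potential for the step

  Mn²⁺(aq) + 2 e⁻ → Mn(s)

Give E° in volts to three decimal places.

Sequential free energies add, so n₃E°₃ = n₁E°₁ + n₂E°₂.
With n₃ = 3, and the known step contributing 1×(+1.52) V, the unknown satisfies 2·E° = 3×(-0.28) − 1×(+1.52) = -2.360.
E° = -2.360 / 2 = -1.180 V.

-1.180 V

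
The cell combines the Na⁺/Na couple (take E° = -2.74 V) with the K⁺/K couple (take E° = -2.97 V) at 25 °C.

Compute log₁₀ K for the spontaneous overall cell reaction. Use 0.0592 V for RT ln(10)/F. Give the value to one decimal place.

Cathode: Na⁺/Na; anode: K⁺/K. E°cell = +0.23 V, n = 1.
log K = nE°cell / 0.0592 = (1)(+0.23) / 0.0592 = 3.9.

3.9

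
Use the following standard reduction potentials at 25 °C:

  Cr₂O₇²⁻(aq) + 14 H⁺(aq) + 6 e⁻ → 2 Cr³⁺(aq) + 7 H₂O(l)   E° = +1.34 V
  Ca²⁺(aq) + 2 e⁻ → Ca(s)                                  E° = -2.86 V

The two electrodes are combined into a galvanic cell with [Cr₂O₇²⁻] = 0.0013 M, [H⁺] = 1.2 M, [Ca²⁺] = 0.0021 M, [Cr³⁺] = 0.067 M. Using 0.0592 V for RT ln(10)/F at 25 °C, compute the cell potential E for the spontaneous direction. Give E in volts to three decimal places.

Cr₂O₇²⁻/Cr³⁺ is the cathode (higher E°), Ca²⁺/Ca the anode: E°cell = +1.34 − (-2.86) = +4.20 V, n = 6.
Overall: Cr₂O₇²⁻(aq) + 14 H⁺(aq) + 3 Ca(s) → 2 Cr³⁺(aq) + 7 H₂O(l) + 3 Ca²⁺(aq)
Q = [Cr³⁺]^2·[Ca²⁺]^3 / ([Cr₂O₇²⁻]·[H⁺]^14); log Q = -8.604.
E = E° − (0.0592/n) log Q = +4.20 − (0.0592/6)(-8.604) = +4.285 V.

+4.285 V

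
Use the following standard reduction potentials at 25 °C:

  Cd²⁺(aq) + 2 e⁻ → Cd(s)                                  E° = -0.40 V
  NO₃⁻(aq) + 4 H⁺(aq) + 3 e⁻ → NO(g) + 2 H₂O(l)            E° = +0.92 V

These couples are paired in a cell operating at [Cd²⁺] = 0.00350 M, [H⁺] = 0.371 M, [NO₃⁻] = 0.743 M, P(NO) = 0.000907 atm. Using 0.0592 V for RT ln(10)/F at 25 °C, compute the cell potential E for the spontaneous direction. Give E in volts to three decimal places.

NO₃⁻/NO is the cathode (higher E°), Cd²⁺/Cd the anode: E°cell = +0.92 − (-0.40) = +1.32 V, n = 6.
Overall: 2 NO₃⁻(aq) + 8 H⁺(aq) + 3 Cd(s) → 2 NO(g) + 4 H₂O(l) + 3 Cd²⁺(aq)
Q = P(NO)^2·[Cd²⁺]^3 / ([NO₃⁻]^2·[H⁺]^8); log Q = -9.750.
E = E° − (0.0592/n) log Q = +1.32 − (0.0592/6)(-9.750) = +1.416 V.

+1.416 V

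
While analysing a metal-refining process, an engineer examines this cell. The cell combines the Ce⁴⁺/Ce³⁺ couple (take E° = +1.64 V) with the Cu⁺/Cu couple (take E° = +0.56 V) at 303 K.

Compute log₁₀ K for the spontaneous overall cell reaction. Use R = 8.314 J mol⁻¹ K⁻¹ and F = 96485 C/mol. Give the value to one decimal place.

Cathode: Ce⁴⁺/Ce³⁺; anode: Cu⁺/Cu. E°cell = (+1.64) − (+0.56) = +1.08 V, with n = 1.
ΔG° = −nFE° = −RT ln K, so ln K = nFE°/(RT) = (1)(96485)(+1.08) / ((8.314)(303)) = 41.365.
log₁₀ K = 41.365 / ln 10 = 18.0.

18.0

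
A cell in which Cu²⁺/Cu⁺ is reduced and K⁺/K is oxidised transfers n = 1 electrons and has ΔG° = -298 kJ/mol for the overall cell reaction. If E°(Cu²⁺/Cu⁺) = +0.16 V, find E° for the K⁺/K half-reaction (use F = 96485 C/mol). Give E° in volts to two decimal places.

E°cell = −ΔG°/(nF) = −(-298×10³)/((1)(96485)) = +3.089 V.
Since Cu²⁺/Cu⁺ is the cathode and K⁺/K the anode, E°cell = E°(Cu²⁺/Cu⁺) − E°(K⁺/K).
So E°(K⁺/K) = E°(Cu²⁺/Cu⁺) − E°cell = (+0.16) − (+3.089) = -2.93 V.

-2.93 V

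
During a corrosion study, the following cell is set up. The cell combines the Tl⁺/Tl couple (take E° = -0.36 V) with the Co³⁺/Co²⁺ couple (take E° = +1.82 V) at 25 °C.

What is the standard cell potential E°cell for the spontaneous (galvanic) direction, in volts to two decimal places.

+2.18 V

The Co³⁺/Co²⁺ couple has the higher reduction potential, so it is the cathode; Tl⁺/Tl is oxidised at the anode.
E°cell = E°(cathode) − E°(anode) = (+1.82) − (-0.36) = +2.18 V.
Since E°cell > 0, the reaction is spontaneous under standard conditions.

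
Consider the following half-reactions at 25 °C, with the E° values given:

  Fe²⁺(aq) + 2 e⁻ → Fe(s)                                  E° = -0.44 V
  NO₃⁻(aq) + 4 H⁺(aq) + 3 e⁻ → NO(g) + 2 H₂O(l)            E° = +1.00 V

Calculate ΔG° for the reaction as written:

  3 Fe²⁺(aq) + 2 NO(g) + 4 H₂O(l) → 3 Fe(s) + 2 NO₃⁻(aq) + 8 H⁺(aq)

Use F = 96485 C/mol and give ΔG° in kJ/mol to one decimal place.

As written, Fe²⁺/Fe is reduced (cathode) and NO₃⁻/NO is oxidised (anode), so E°cell = (-0.44) − (+1.00) = -1.44 V.
Balancing electrons gives n = 6.
ΔG° = −nFE° = −(6)(96485)(-1.44) = 833,630 J = +833.6 kJ/mol.

+833.6 kJ/mol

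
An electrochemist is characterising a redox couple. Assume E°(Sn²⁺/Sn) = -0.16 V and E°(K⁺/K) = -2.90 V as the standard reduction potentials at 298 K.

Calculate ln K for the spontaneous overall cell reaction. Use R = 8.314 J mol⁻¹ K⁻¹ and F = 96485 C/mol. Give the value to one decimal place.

213.4

Cathode: Sn²⁺/Sn; anode: K⁺/K. E°cell = (-0.16) − (-2.90) = +2.74 V, with n = 2.
ΔG° = −nFE° = −RT ln K, so ln K = nFE°/(RT) = (2)(96485)(+2.74) / ((8.314)(298)) = 213.410.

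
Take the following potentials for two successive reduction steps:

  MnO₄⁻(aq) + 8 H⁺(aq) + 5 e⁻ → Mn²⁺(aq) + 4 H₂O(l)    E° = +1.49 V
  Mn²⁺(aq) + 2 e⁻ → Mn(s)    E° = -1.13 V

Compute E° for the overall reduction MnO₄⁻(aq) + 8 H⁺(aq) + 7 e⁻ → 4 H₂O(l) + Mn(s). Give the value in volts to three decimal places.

+0.741 V

Adding the free-energy changes (−nFE°) of the two steps gives −n₃FE°₃ = −n₁FE°₁ − n₂FE°₂.
E°₃ = (5×+1.49 + 2×-1.13) / 7 = (+5.190) / 7 = +0.741 V.
E° values themselves are not directly additive — weighting by electron count is essential.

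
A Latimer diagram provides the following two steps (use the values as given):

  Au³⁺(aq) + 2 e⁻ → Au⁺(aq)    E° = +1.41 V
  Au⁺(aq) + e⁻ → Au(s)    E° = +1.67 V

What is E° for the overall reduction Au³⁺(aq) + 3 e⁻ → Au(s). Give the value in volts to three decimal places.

+1.497 V

Standard free energies of sequential steps add: ΔG°₃ = ΔG°₁ + ΔG°₂, so n₃E°₃ = n₁E°₁ + n₂E°₂.
E°₃ = (2×+1.41 + 1×+1.67) / 3 = (+4.490) / 3 = +1.497 V.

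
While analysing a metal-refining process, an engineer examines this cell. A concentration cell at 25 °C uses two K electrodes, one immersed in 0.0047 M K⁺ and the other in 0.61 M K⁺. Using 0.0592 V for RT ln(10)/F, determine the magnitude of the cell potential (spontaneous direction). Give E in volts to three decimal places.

For a concentration cell E°cell = 0. The 0.61 M side is the cathode (reduction is favoured where [K⁺] is higher).
With n = 1, E = −(0.0592/1) log([K⁺]ₐₙ/[K⁺]꜀ₐₜ) = −(0.0592/1) log(0.0047/0.61) = −(0.0592/1)(-2.113) = +0.125 V.

+0.125 V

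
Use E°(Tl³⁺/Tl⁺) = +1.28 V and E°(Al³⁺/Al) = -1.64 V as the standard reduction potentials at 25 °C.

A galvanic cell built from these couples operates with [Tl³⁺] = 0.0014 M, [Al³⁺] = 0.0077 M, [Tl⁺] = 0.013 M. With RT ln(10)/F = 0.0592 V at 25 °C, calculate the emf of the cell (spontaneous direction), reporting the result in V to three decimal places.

+2.933 V

Tl³⁺/Tl⁺ is the cathode (higher E°), Al³⁺/Al the anode: E°cell = +1.28 − (-1.64) = +2.92 V, n = 6.
Overall: 3 Tl³⁺(aq) + 2 Al(s) → 3 Tl⁺(aq) + 2 Al³⁺(aq)
Q = [Tl⁺]^3·[Al³⁺]^2 / ([Tl³⁺]^3); log Q = -1.324.
E = E° − (0.0592/n) log Q = +2.92 − (0.0592/6)(-1.324) = +2.933 V.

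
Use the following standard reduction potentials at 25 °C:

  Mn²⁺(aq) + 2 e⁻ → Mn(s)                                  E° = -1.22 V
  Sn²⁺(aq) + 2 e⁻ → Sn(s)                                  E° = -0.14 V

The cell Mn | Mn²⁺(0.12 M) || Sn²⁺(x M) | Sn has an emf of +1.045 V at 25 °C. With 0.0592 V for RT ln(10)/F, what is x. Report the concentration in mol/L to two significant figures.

0.0079 M

Sn²⁺/Sn is the cathode, Mn²⁺/Mn the anode: E°cell = +1.08 V, n = 2.
Overall reaction: Sn²⁺(aq) + Mn(s) → Sn(s) + Mn²⁺(aq); Q = [Mn²⁺]^1/[Sn²⁺]^1.
From E = E° − (0.0592/n) log Q: log Q = (E° − E)·n/0.0592 = (+1.08 − (+1.045))·2/0.0592 = 1.1824.
So 1·log[Sn²⁺] = 1·log(0.12) − log Q = -0.9208 − (1.1824) = -2.1032; [Sn²⁺] = 10^(-2.1032) ≈ 0.0079 M.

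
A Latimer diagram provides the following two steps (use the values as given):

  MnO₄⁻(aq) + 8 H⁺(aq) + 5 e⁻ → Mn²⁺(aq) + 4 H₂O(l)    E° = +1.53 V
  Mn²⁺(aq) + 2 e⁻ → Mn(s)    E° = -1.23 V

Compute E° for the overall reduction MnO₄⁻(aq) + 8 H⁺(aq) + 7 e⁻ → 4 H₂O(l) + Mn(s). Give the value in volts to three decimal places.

+0.741 V

Standard free energies of sequential steps add: ΔG°₃ = ΔG°₁ + ΔG°₂, so n₃E°₃ = n₁E°₁ + n₂E°₂.
E°₃ = (5×+1.53 + 2×-1.23) / 7 = (+5.190) / 7 = +0.741 V.
Simply averaging or adding the two E° values would be wrong; the electron-weighted sum is required.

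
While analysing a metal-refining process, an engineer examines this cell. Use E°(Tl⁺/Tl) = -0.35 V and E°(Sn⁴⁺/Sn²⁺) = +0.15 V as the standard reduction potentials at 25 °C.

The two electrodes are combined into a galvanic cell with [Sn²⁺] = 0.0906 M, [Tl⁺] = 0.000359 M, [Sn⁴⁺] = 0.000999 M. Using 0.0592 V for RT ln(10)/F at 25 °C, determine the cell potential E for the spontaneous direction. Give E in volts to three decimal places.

Sn⁴⁺/Sn²⁺ is the cathode (higher E°), Tl⁺/Tl the anode: E°cell = +0.15 − (-0.35) = +0.50 V, n = 2.
Overall: Sn⁴⁺(aq) + 2 Tl(s) → Sn²⁺(aq) + 2 Tl⁺(aq)
Q = [Sn²⁺]·[Tl⁺]^2 / ([Sn⁴⁺]); log Q = -4.932.
E = E° − (0.0592/n) log Q = +0.50 − (0.0592/2)(-4.932) = +0.646 V.

+0.646 V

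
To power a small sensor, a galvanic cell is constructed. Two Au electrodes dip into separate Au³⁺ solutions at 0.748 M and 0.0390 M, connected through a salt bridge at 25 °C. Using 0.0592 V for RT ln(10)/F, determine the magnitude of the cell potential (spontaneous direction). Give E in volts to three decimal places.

+0.025 V

For a concentration cell E°cell = 0. The 0.748 M side is the cathode (reduction is favoured where [Au³⁺] is higher).
With n = 3, E = −(0.0592/3) log([Au³⁺]ₐₙ/[Au³⁺]꜀ₐₜ) = −(0.0592/3) log(0.039/0.748) = −(0.0592/3)(-1.283) = +0.025 V.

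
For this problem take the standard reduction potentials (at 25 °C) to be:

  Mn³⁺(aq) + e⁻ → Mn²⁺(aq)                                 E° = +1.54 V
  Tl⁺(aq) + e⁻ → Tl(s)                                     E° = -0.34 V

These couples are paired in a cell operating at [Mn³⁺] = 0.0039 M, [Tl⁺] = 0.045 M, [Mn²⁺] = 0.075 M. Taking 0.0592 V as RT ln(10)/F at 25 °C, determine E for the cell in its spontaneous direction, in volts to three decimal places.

Mn³⁺/Mn²⁺ is the cathode (higher E°), Tl⁺/Tl the anode: E°cell = +1.54 − (-0.34) = +1.88 V, n = 1.
Overall: Mn³⁺(aq) + Tl(s) → Mn²⁺(aq) + Tl⁺(aq)
Q = [Mn²⁺]·[Tl⁺] / ([Mn³⁺]); log Q = -0.063.
E = E° − (0.0592/n) log Q = +1.88 − (0.0592/1)(-0.063) = +1.884 V.

+1.884 V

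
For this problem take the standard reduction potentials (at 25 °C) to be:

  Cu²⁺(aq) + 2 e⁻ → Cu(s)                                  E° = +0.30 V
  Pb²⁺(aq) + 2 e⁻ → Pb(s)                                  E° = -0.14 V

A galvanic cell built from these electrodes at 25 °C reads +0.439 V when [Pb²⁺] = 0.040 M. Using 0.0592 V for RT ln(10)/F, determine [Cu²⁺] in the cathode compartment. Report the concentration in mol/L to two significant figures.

0.037 M

Cu²⁺/Cu is the cathode, Pb²⁺/Pb the anode: E°cell = +0.44 V, n = 2.
Overall reaction: Cu²⁺(aq) + Pb(s) → Cu(s) + Pb²⁺(aq); Q = [Pb²⁺]^1/[Cu²⁺]^1.
From E = E° − (0.0592/n) log Q: log Q = (E° − E)·n/0.0592 = (+0.44 − (+0.439))·2/0.0592 = 0.0338.
So 1·log[Cu²⁺] = 1·log(0.04) − log Q = -1.3979 − (0.0338) = -1.4317; [Cu²⁺] = 10^(-1.4317) ≈ 0.037 M.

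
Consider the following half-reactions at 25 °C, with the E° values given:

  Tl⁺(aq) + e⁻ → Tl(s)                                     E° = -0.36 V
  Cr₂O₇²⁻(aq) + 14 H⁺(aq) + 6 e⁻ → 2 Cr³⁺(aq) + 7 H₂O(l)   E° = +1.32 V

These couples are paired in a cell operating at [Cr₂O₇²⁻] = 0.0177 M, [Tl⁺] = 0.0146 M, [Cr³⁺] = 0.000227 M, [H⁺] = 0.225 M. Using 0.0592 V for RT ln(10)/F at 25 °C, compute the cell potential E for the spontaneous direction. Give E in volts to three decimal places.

+1.754 V

Cr₂O₇²⁻/Cr³⁺ is the cathode (higher E°), Tl⁺/Tl the anode: E°cell = +1.32 − (-0.36) = +1.68 V, n = 6.
Overall: Cr₂O₇²⁻(aq) + 14 H⁺(aq) + 6 Tl(s) → 2 Cr³⁺(aq) + 7 H₂O(l) + 6 Tl⁺(aq)
Q = [Cr³⁺]^2·[Tl⁺]^6 / ([Cr₂O₇²⁻]·[H⁺]^14); log Q = -7.480.
E = E° − (0.0592/n) log Q = +1.68 − (0.0592/6)(-7.480) = +1.754 V.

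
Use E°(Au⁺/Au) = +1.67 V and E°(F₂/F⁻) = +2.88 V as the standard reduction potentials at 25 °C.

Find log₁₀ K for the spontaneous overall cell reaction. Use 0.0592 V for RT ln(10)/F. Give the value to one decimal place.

Cathode: F₂/F⁻; anode: Au⁺/Au. E°cell = +1.21 V, n = 2.
log K = nE°cell / 0.0592 = (2)(+1.21) / 0.0592 = 40.9.

40.9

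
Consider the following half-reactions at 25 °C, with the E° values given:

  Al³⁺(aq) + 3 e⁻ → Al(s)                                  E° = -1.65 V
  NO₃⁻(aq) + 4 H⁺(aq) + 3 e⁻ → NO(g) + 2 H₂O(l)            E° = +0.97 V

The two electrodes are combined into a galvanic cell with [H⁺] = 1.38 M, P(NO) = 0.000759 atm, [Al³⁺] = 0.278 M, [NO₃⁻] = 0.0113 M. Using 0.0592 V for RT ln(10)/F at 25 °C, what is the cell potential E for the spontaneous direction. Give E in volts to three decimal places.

+2.665 V

NO₃⁻/NO is the cathode (higher E°), Al³⁺/Al the anode: E°cell = +0.97 − (-1.65) = +2.62 V, n = 3.
Overall: NO₃⁻(aq) + 4 H⁺(aq) + Al(s) → NO(g) + 2 H₂O(l) + Al³⁺(aq)
Q = P(NO)·[Al³⁺] / ([NO₃⁻]·[H⁺]^4); log Q = -2.288.
E = E° − (0.0592/n) log Q = +2.62 − (0.0592/3)(-2.288) = +2.665 V.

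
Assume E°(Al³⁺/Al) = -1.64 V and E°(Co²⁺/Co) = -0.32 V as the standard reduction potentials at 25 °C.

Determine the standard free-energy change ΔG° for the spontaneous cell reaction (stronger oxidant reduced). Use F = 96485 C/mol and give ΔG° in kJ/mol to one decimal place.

Co²⁺/Co (E° = -0.32 V) is the cathode; Al³⁺/Al (E° = -1.64 V) is the anode, so E°cell = +1.32 V.
Balancing electrons gives n = 6 (lcm of 2 and 3).
ΔG° = −nFE° = −(6)(96485)(+1.32) = -764,161 J = -764.2 kJ/mol.

-764.2 kJ/mol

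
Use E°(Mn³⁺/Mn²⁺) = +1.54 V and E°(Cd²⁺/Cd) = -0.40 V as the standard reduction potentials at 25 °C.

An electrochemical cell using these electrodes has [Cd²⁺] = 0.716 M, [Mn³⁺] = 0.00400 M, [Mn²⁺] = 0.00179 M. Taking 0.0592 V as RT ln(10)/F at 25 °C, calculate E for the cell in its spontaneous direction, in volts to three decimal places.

Mn³⁺/Mn²⁺ is the cathode (higher E°), Cd²⁺/Cd the anode: E°cell = +1.54 − (-0.40) = +1.94 V, n = 2.
Overall: 2 Mn³⁺(aq) + Cd(s) → 2 Mn²⁺(aq) + Cd²⁺(aq)
Q = [Mn²⁺]^2·[Cd²⁺] / ([Mn³⁺]^2); log Q = -0.844.
E = E° − (0.0592/n) log Q = +1.94 − (0.0592/2)(-0.844) = +1.965 V.

+1.965 V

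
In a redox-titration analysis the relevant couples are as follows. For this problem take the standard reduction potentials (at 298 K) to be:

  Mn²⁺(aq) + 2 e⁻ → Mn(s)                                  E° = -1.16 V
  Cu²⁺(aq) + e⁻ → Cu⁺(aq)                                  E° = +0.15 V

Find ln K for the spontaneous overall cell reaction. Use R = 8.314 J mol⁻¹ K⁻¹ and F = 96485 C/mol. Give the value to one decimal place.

102.0

Cathode: Cu²⁺/Cu⁺; anode: Mn²⁺/Mn. E°cell = (+0.15) − (-1.16) = +1.31 V, with n = 2.
ΔG° = −nFE° = −RT ln K, so ln K = nFE°/(RT) = (2)(96485)(+1.31) / ((8.314)(298)) = 102.032.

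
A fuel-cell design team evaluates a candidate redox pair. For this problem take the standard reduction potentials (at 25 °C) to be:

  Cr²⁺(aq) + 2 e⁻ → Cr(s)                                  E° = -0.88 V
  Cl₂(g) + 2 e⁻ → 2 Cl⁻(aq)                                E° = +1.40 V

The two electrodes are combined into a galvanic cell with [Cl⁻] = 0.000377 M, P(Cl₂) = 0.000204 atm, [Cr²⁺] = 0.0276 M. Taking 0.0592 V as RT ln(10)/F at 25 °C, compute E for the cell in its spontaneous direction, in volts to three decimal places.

+2.420 V

Cl₂/Cl⁻ is the cathode (higher E°), Cr²⁺/Cr the anode: E°cell = +1.40 − (-0.88) = +2.28 V, n = 2.
Overall: Cl₂(g) + Cr(s) → 2 Cl⁻(aq) + Cr²⁺(aq)
Q = [Cl⁻]^2·[Cr²⁺] / (P(Cl₂)); log Q = -4.716.
E = E° − (0.0592/n) log Q = +2.28 − (0.0592/2)(-4.716) = +2.420 V.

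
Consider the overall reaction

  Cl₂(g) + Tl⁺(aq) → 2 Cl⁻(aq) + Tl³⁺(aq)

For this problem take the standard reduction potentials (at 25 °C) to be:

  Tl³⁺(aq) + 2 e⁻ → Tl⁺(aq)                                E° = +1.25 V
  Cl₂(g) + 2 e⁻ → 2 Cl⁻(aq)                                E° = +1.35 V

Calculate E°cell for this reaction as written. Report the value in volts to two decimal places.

+0.10 V

The Cl₂/Cl⁻ couple has the higher reduction potential, so it is the cathode; Tl³⁺/Tl⁺ is oxidised at the anode.
E°cell = E°(cathode) − E°(anode) = (+1.35) − (+1.25) = +0.10 V.
Since E°cell > 0, the reaction is spontaneous under standard conditions.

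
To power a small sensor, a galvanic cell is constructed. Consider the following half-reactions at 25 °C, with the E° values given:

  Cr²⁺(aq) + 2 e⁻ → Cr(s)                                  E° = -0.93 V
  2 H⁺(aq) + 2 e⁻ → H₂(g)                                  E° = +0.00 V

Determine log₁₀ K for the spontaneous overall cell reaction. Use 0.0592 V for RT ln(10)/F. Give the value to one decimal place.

31.4

Cathode: H⁺/H₂; anode: Cr²⁺/Cr. E°cell = +0.93 V, n = 2.
log K = nE°cell / 0.0592 = (2)(+0.93) / 0.0592 = 31.4.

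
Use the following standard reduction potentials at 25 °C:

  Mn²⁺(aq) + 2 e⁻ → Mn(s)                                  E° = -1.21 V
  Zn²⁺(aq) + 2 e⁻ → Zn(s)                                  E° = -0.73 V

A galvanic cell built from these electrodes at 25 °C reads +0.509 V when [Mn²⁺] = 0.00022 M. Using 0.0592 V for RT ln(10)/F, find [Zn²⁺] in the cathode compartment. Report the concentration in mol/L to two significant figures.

Zn²⁺/Zn is the cathode, Mn²⁺/Mn the anode: E°cell = +0.48 V, n = 2.
Overall reaction: Zn²⁺(aq) + Mn(s) → Zn(s) + Mn²⁺(aq); Q = [Mn²⁺]^1/[Zn²⁺]^1.
From E = E° − (0.0592/n) log Q: log Q = (E° − E)·n/0.0592 = (+0.48 − (+0.509))·2/0.0592 = -0.9797.
So 1·log[Zn²⁺] = 1·log(0.00022) − log Q = -3.6576 − (-0.9797) = -2.6779; [Zn²⁺] = 10^(-2.6779) ≈ 0.0021 M.

0.0021 M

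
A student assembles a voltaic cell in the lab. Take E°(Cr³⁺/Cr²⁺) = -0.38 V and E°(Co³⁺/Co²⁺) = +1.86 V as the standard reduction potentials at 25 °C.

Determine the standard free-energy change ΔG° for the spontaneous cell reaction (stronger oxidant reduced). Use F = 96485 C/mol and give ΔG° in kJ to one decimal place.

-216.1 kJ

Co³⁺/Co²⁺ (E° = +1.86 V) is the cathode; Cr³⁺/Cr²⁺ (E° = -0.38 V) is the anode, so E°cell = +2.24 V.
Balancing electrons gives n = 1 (lcm of 1 and 1).
ΔG° = −nFE° = −(1)(96485)(+2.24) = -216,126 J = -216.1 kJ.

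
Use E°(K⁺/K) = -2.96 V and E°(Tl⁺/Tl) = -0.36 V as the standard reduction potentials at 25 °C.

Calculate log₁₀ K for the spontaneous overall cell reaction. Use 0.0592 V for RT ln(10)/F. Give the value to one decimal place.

Cathode: Tl⁺/Tl; anode: K⁺/K. E°cell = +2.60 V, n = 1.
log K = nE°cell / 0.0592 = (1)(+2.60) / 0.0592 = 43.9.

43.9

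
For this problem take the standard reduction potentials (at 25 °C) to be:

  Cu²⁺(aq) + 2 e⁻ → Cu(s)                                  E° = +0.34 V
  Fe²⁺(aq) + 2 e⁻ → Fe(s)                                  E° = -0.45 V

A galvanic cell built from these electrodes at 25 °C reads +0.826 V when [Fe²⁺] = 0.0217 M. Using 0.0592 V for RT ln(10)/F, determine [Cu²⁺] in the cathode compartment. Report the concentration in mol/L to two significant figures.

0.36 M

Cu²⁺/Cu is the cathode, Fe²⁺/Fe the anode: E°cell = +0.79 V, n = 2.
Overall reaction: Cu²⁺(aq) + Fe(s) → Cu(s) + Fe²⁺(aq); Q = [Fe²⁺]^1/[Cu²⁺]^1.
From E = E° − (0.0592/n) log Q: log Q = (E° − E)·n/0.0592 = (+0.79 − (+0.826))·2/0.0592 = -1.2162.
So 1·log[Cu²⁺] = 1·log(0.0217) − log Q = -1.6635 − (-1.2162) = -0.4473; [Cu²⁺] = 10^(-0.4473) ≈ 0.36 M.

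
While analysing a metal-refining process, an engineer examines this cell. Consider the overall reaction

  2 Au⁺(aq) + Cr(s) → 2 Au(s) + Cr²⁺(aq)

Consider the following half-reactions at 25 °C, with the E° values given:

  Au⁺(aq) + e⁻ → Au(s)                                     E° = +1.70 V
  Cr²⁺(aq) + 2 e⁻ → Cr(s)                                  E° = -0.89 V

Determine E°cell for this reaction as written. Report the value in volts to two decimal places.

+2.59 V

The Au⁺/Au couple has the higher reduction potential, so it is the cathode; Cr²⁺/Cr is oxidised at the anode.
E°cell = E°(cathode) − E°(anode) = (+1.70) − (-0.89) = +2.59 V.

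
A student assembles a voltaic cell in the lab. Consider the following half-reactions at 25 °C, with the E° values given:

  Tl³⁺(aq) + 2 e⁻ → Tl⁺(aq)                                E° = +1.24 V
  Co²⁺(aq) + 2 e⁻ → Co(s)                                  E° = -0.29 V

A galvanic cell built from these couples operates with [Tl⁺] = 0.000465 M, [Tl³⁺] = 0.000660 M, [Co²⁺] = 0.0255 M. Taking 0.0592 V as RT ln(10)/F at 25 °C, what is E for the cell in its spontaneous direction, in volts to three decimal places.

+1.582 V

Tl³⁺/Tl⁺ is the cathode (higher E°), Co²⁺/Co the anode: E°cell = +1.24 − (-0.29) = +1.53 V, n = 2.
Overall: Tl³⁺(aq) + Co(s) → Tl⁺(aq) + Co²⁺(aq)
Q = [Tl⁺]·[Co²⁺] / ([Tl³⁺]); log Q = -1.746.
E = E° − (0.0592/n) log Q = +1.53 − (0.0592/2)(-1.746) = +1.582 V.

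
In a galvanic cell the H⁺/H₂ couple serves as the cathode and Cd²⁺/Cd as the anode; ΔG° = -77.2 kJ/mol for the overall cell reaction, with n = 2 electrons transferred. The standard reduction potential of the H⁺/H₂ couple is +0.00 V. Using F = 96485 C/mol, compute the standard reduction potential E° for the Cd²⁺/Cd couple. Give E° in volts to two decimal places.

E°cell = −ΔG°/(nF) = −(-77.2×10³)/((2)(96485)) = +0.400 V.
Since H⁺/H₂ is the cathode and Cd²⁺/Cd the anode, E°cell = E°(H⁺/H₂) − E°(Cd²⁺/Cd).
So E°(Cd²⁺/Cd) = E°(H⁺/H₂) − E°cell = (+0.00) − (+0.400) = -0.40 V.

-0.40 V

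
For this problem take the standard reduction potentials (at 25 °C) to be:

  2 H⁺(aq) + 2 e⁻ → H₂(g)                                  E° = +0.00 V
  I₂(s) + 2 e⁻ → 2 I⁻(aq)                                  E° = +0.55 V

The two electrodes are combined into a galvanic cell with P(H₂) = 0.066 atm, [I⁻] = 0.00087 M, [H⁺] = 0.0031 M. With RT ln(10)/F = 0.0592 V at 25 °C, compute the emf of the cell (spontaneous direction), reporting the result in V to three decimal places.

I₂/I⁻ is the cathode (higher E°), H⁺/H₂ the anode: E°cell = +0.55 − (+0.00) = +0.55 V, n = 2.
Overall: I₂(s) + H₂(g) → 2 I⁻(aq) + 2 H⁺(aq)
Q = [I⁻]^2·[H⁺]^2 / (P(H₂)); log Q = -9.958.
E = E° − (0.0592/n) log Q = +0.55 − (0.0592/2)(-9.958) = +0.845 V.

+0.845 V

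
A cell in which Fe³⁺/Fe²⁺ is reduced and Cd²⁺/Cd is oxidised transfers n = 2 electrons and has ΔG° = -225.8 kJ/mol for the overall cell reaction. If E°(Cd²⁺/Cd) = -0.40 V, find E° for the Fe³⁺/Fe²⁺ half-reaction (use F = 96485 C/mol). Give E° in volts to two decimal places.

E°cell = −ΔG°/(nF) = −(-225.8×10³)/((2)(96485)) = +1.170 V.
Since Fe³⁺/Fe²⁺ is the cathode and Cd²⁺/Cd the anode, E°cell = E°(Fe³⁺/Fe²⁺) − E°(Cd²⁺/Cd).
So E°(Fe³⁺/Fe²⁺) = E°cell + E°(Cd²⁺/Cd) = +1.170 + (-0.40) = +0.77 V.

+0.77 V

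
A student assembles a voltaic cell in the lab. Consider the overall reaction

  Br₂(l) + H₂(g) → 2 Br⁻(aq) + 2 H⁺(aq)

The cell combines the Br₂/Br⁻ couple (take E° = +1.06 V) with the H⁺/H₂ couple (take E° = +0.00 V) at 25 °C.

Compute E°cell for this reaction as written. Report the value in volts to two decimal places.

+1.06 V

The Br₂/Br⁻ couple has the higher reduction potential, so it is the cathode; H⁺/H₂ is oxidised at the anode.
E°cell = E°(cathode) − E°(anode) = (+1.06) − (+0.00) = +1.06 V.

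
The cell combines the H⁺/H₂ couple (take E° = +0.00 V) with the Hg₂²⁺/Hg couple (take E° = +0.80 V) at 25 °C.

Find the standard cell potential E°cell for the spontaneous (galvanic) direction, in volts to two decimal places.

+0.80 V

The Hg₂²⁺/Hg couple has the higher reduction potential, so it is the cathode; H⁺/H₂ is oxidised at the anode.
E°cell = E°(cathode) − E°(anode) = (+0.80) − (+0.00) = +0.80 V.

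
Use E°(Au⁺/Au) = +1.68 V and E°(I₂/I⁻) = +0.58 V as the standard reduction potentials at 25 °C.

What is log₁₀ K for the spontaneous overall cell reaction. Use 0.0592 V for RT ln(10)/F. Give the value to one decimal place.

37.2

Cathode: Au⁺/Au; anode: I₂/I⁻. E°cell = +1.10 V, n = 2.
log K = nE°cell / 0.0592 = (2)(+1.10) / 0.0592 = 37.2.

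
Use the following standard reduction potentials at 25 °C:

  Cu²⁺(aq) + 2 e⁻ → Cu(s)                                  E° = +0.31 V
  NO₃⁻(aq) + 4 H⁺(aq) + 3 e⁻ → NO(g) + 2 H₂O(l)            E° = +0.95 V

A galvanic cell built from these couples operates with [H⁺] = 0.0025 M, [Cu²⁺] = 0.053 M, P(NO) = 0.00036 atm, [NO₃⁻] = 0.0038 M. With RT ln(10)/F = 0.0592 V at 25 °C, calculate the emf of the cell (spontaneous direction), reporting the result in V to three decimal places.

+0.493 V

NO₃⁻/NO is the cathode (higher E°), Cu²⁺/Cu the anode: E°cell = +0.95 − (+0.31) = +0.64 V, n = 6.
Overall: 2 NO₃⁻(aq) + 8 H⁺(aq) + 3 Cu(s) → 2 NO(g) + 4 H₂O(l) + 3 Cu²⁺(aq)
Q = P(NO)^2·[Cu²⁺]^3 / ([NO₃⁻]^2·[H⁺]^8); log Q = 14.942.
E = E° − (0.0592/n) log Q = +0.64 − (0.0592/6)(14.942) = +0.493 V.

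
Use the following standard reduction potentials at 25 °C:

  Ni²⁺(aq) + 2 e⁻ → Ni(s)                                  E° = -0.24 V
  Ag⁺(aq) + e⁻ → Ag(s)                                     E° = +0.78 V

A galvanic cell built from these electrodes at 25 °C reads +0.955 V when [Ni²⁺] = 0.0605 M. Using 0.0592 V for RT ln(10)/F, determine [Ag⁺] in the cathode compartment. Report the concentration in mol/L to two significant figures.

Ag⁺/Ag is the cathode, Ni²⁺/Ni the anode: E°cell = +1.02 V, n = 2.
Overall reaction: 2 Ag⁺(aq) + Ni(s) → 2 Ag(s) + Ni²⁺(aq); Q = [Ni²⁺]^1/[Ag⁺]^2.
From E = E° − (0.0592/n) log Q: log Q = (E° − E)·n/0.0592 = (+1.02 − (+0.955))·2/0.0592 = 2.1959.
So 2·log[Ag⁺] = 1·log(0.0605) − log Q = -1.2182 − (2.1959) = -3.4141; log[Ag⁺] = -3.4141 / 2 = -1.7070; [Ag⁺] = 10^(-1.7070) ≈ 0.020 M.

0.020 M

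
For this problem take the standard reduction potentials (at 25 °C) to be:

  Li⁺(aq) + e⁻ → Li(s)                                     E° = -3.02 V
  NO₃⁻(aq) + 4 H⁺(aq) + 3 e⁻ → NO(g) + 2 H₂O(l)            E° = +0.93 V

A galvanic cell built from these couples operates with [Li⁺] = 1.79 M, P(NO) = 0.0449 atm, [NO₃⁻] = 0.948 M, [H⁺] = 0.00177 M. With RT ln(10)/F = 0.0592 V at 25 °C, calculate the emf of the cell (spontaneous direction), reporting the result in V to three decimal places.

NO₃⁻/NO is the cathode (higher E°), Li⁺/Li the anode: E°cell = +0.93 − (-3.02) = +3.95 V, n = 3.
Overall: NO₃⁻(aq) + 4 H⁺(aq) + 3 Li(s) → NO(g) + 2 H₂O(l) + 3 Li⁺(aq)
Q = P(NO)·[Li⁺]^3 / ([NO₃⁻]·[H⁺]^4); log Q = 10.442.
E = E° − (0.0592/n) log Q = +3.95 − (0.0592/3)(10.442) = +3.744 V.

+3.744 V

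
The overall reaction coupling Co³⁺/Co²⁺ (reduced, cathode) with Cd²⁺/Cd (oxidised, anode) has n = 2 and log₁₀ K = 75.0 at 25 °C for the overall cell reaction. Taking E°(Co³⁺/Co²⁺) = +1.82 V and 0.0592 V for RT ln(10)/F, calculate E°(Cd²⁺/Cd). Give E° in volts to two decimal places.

-0.40 V

E°cell = (0.0592/n)·log K = (0.0592/2)(75.0) = +2.220 V.
Since Co³⁺/Co²⁺ is the cathode and Cd²⁺/Cd the anode, E°cell = E°(Co³⁺/Co²⁺) − E°(Cd²⁺/Cd).
So E°(Cd²⁺/Cd) = E°(Co³⁺/Co²⁺) − E°cell = (+1.82) − (+2.220) = -0.40 V.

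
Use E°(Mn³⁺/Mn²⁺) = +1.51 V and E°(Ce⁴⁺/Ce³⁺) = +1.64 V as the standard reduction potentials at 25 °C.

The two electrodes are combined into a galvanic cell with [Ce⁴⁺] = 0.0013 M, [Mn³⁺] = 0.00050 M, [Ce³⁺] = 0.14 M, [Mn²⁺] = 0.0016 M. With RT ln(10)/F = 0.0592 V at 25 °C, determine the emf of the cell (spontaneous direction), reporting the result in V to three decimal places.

Ce⁴⁺/Ce³⁺ is the cathode (higher E°), Mn³⁺/Mn²⁺ the anode: E°cell = +1.64 − (+1.51) = +0.13 V, n = 1.
Overall: Ce⁴⁺(aq) + Mn²⁺(aq) → Ce³⁺(aq) + Mn³⁺(aq)
Q = [Ce³⁺]·[Mn³⁺] / ([Ce⁴⁺]·[Mn²⁺]); log Q = 1.527.
E = E° − (0.0592/n) log Q = +0.13 − (0.0592/1)(1.527) = +0.040 V.

+0.040 V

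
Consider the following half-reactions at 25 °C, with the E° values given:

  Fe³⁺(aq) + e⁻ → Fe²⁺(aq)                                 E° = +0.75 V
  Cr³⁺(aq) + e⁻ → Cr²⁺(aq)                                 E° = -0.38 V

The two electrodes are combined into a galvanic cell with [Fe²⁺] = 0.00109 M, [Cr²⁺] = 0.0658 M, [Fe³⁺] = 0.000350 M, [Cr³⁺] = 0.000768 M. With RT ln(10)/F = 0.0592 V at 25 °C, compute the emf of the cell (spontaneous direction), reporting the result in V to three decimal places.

Fe³⁺/Fe²⁺ is the cathode (higher E°), Cr³⁺/Cr²⁺ the anode: E°cell = +0.75 − (-0.38) = +1.13 V, n = 1.
Overall: Fe³⁺(aq) + Cr²⁺(aq) → Fe²⁺(aq) + Cr³⁺(aq)
Q = [Fe²⁺]·[Cr³⁺] / ([Fe³⁺]·[Cr²⁺]); log Q = -1.440.
E = E° − (0.0592/n) log Q = +1.13 − (0.0592/1)(-1.440) = +1.215 V.

+1.215 V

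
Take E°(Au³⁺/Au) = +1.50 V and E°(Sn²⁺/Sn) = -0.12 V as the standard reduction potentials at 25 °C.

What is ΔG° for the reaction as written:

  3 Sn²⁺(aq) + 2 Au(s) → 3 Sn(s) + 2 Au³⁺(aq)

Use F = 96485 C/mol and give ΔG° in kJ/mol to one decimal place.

+937.8 kJ/mol

As written, Sn²⁺/Sn is reduced (cathode) and Au³⁺/Au is oxidised (anode), so E°cell = (-0.12) − (+1.50) = -1.62 V.
Balancing electrons gives n = 6.
ΔG° = −nFE° = −(6)(96485)(-1.62) = 937,834 J = +937.8 kJ/mol.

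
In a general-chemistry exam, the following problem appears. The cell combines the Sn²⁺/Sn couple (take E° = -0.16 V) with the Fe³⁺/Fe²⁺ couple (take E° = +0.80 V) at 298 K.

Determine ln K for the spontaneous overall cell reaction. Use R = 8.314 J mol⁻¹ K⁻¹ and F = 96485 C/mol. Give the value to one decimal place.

Cathode: Fe³⁺/Fe²⁺; anode: Sn²⁺/Sn. E°cell = (+0.80) − (-0.16) = +0.96 V, with n = 2.
ΔG° = −nFE° = −RT ln K, so ln K = nFE°/(RT) = (2)(96485)(+0.96) / ((8.314)(298)) = 74.771.

74.8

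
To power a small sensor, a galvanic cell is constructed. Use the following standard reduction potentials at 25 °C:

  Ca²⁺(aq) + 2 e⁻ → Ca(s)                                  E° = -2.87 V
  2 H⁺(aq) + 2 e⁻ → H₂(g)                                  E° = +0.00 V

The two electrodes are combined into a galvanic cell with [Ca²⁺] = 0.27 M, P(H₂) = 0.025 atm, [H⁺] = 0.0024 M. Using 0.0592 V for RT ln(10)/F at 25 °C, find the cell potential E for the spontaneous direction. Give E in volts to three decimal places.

H⁺/H₂ is the cathode (higher E°), Ca²⁺/Ca the anode: E°cell = +0.00 − (-2.87) = +2.87 V, n = 2.
Overall: 2 H⁺(aq) + Ca(s) → H₂(g) + Ca²⁺(aq)
Q = P(H₂)·[Ca²⁺] / ([H⁺]^2); log Q = 3.069.
E = E° − (0.0592/n) log Q = +2.87 − (0.0592/2)(3.069) = +2.779 V.

+2.779 V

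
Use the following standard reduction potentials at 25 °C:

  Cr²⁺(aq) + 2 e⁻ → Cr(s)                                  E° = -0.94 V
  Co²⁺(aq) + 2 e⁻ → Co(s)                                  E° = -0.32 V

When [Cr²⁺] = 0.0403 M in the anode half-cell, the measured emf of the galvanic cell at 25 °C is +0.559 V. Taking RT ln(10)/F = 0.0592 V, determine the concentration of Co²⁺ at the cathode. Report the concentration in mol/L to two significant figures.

0.00035 M

Co²⁺/Co is the cathode, Cr²⁺/Cr the anode: E°cell = +0.62 V, n = 2.
Overall reaction: Co²⁺(aq) + Cr(s) → Co(s) + Cr²⁺(aq); Q = [Cr²⁺]^1/[Co²⁺]^1.
From E = E° − (0.0592/n) log Q: log Q = (E° − E)·n/0.0592 = (+0.62 − (+0.559))·2/0.0592 = 2.0608.
So 1·log[Co²⁺] = 1·log(0.0403) − log Q = -1.3947 − (2.0608) = -3.4555; [Co²⁺] = 10^(-3.4555) ≈ 0.00035 M.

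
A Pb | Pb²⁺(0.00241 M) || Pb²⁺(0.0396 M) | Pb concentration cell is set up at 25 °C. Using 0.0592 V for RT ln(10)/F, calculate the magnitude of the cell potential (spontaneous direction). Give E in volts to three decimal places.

+0.036 V

For a concentration cell E°cell = 0. The 0.0396 M side is the cathode (reduction is favoured where [Pb²⁺] is higher).
With n = 2, E = −(0.0592/2) log([Pb²⁺]ₐₙ/[Pb²⁺]꜀ₐₜ) = −(0.0592/2) log(0.00241/0.0396) = −(0.0592/2)(-1.216) = +0.036 V.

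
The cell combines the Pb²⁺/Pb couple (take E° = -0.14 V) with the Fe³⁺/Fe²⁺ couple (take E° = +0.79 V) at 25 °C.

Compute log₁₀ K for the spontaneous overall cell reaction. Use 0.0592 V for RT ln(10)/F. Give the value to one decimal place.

Cathode: Fe³⁺/Fe²⁺; anode: Pb²⁺/Pb. E°cell = +0.93 V, n = 2.
log K = nE°cell / 0.0592 = (2)(+0.93) / 0.0592 = 31.4.

31.4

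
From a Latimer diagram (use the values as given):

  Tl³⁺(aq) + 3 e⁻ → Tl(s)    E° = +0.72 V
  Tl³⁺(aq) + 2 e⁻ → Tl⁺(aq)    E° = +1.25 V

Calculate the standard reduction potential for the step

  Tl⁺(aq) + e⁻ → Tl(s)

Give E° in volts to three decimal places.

-0.340 V

Sequential free energies add, so n₃E°₃ = n₁E°₁ + n₂E°₂.
With n₃ = 3, and the known step contributing 2×(+1.25) V, the unknown satisfies 1·E° = 3×(+0.72) − 2×(+1.25) = -0.340.
E° = -0.340 / 1 = -0.340 V.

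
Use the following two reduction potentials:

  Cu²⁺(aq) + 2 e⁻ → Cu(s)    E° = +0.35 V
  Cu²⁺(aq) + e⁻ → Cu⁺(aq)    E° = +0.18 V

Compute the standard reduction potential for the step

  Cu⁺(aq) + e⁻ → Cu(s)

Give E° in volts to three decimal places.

Sequential free energies add, so n₃E°₃ = n₁E°₁ + n₂E°₂.
With n₃ = 2, and the known step contributing 1×(+0.18) V, the unknown satisfies 1·E° = 2×(+0.35) − 1×(+0.18) = +0.520.
E° = +0.520 / 1 = +0.520 V.

+0.520 V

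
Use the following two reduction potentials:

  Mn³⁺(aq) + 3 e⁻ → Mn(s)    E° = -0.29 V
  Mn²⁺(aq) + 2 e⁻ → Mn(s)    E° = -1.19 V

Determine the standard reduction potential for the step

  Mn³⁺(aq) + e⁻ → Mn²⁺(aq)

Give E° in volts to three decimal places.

Sequential free energies add, so n₃E°₃ = n₁E°₁ + n₂E°₂.
With n₃ = 3, and the known step contributing 2×(-1.19) V, the unknown satisfies 1·E° = 3×(-0.29) − 2×(-1.19) = +1.510.
E° = +1.510 / 1 = +1.510 V.

+1.510 V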